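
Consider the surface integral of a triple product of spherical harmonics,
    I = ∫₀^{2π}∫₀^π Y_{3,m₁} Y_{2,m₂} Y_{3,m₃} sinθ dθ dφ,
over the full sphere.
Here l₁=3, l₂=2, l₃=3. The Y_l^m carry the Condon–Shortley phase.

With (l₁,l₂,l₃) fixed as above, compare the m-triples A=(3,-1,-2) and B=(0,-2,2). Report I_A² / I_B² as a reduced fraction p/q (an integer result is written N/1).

l's match ⇒ only the (l;m) 3-j factors differ between A and B.
A: triangle coeff Δ(3,2,3) = 1/3780; Σ_t [0,0]: t=0:+1/48 = 1/48; (3j)²=5/84 [(3 2 3; 3 -1 -2)], sign=-1
B: triangle coeff Δ(3,2,3) = 1/3780; Σ_t [0,0]: t=0:+1/24 = 1/24; (3j)²=1/21 [(3 2 3; 0 -2 2)], sign=-1
I_A²/I_B² = (5/84)/(1/21) = 5/4

5/4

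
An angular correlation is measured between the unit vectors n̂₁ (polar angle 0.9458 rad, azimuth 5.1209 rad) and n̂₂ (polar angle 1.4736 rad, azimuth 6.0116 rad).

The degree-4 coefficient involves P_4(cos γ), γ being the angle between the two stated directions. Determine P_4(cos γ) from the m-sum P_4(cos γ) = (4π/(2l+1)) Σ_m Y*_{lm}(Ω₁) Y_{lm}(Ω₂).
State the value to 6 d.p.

-0.375570

Term-by-term m-sum for l=4 (normalisation 4π/9 = 1.396263):
  [-4]  conj(Y_{4,-4})(Ω₁) = -0.012098+0.191023i ; Y_{4,-4}(Ω₂) = +0.202236+0.384269i ; Δ = -0.075851+0.033983i
  [-3]  conj(Y_{4,-3})(Ω₁) = -0.367541+0.132194i ; Y_{4,-3}(Ω₂) = +0.082157+0.087128i ; Δ = -0.041714-0.021163i
  [-2]  conj(Y_{4,-2})(Ω₁) = -0.210248-0.223984i ; Y_{4,-2}(Ω₂) = -0.264979-0.159981i ; Δ = +0.019878+0.092987i
  [-1]  conj(Y_{4,-1})(Ω₁) = -0.053829+0.124355i ; Y_{4,-1}(Ω₂) = -0.129154-0.035965i ; Δ = +0.011425-0.014125i
  [+0]  conj(Y_{4,0})(Ω₁) = -0.335159-0.000000i ; Y_{4,0}(Ω₂) = +0.287798+0.000000i ; Δ = -0.096458-0.000000i
  [+1]  conj(Y_{4,1})(Ω₁) = +0.053829+0.124355i ; Y_{4,1}(Ω₂) = +0.129154-0.035965i ; Δ = +0.011425+0.014125i
  [+2]  conj(Y_{4,2})(Ω₁) = -0.210248+0.223984i ; Y_{4,2}(Ω₂) = -0.264979+0.159981i ; Δ = +0.019878-0.092987i
  [+3]  conj(Y_{4,3})(Ω₁) = +0.367541+0.132194i ; Y_{4,3}(Ω₂) = -0.082157+0.087128i ; Δ = -0.041714+0.021163i
  [+4]  conj(Y_{4,4})(Ω₁) = -0.012098-0.191023i ; Y_{4,4}(Ω₂) = +0.202236-0.384269i ; Δ = -0.075851-0.033983i
Accumulated sum -0.268982-0.000000i; after 4π/(2l+1) scaling, -0.375570-0.000000i ⇒ P_4 = -0.375570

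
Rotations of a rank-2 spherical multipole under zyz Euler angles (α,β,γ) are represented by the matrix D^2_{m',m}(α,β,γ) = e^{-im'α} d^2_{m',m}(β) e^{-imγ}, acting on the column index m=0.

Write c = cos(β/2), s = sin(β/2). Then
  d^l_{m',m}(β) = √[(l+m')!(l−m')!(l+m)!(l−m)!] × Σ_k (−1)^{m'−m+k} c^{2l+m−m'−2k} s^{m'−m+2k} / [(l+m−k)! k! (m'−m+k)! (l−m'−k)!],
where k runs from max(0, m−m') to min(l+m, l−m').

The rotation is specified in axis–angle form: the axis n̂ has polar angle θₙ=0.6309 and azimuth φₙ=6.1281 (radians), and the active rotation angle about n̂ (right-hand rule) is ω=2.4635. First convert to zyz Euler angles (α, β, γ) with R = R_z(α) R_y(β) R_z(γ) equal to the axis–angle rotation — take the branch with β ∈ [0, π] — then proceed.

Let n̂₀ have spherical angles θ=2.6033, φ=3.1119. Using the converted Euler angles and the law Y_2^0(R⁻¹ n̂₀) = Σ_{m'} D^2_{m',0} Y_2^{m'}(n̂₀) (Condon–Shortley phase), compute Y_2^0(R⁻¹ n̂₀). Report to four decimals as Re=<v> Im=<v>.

Axis–angle → zyz. n̂ = (sinθₙcosφₙ, sinθₙsinφₙ, cosθₙ) = (+0.582792, -0.091114, +0.807497), ω = 2.4635.
R = I cosω + sinω [n̂]ₓ + (1−cosω) n̂n̂ᵀ gives
  R = [-0.174617, -0.601004, +0.779938; +0.412096, -0.764004, -0.496463; +0.894252, +0.234719, +0.381079]
β = atan2(√(R₁₃²+R₂₃²), R₃₃) = 1.179833; α = atan2(R₂₃, R₁₃) mod 2π = 5.716330; γ = atan2(R₃₂, −R₃₁) mod 2π = 2.884908
Need the full column D^2_{m',0} for m'=−2..2 at α=5.7163, β=1.1798, γ=2.8849.
cos(β/2)=0.830987, sin(β/2)=0.556292
d^2_{-2,0}: single k=2 term ⇒ +0.523443;  D = +0.221574-0.474234i
d^2_{-1,0}: k∈[1..2] ⇒ +0.781918 -0.350411 = +0.431507;  D = +0.364016-0.231711i
d^2_{0,0}: k∈[0..2] ⇒ +0.476845 -0.854779 +0.095766 = -0.282168;  D = -0.282168+0.000000i
d^2_{1,0}: k∈[0..1] ⇒ -0.781918 +0.350411 = -0.431507;  D = -0.364016-0.231711i
d^2_{2,0}: single k=0 term ⇒ +0.523443;  D = +0.221574+0.474234i
Y_2^{m'}(θ=2.6033,φ=3.1119) and Σ D·Y over m':
  (+0.2216-0.4742i)·(+0.1013+0.0060i)  (+0.3640-0.2317i)·(+0.3399+0.0101i)  (-0.2822+0.0000i)·(+0.3821+0.0000i)  (-0.3640-0.2317i)·(-0.3399+0.0101i)  (+0.2216+0.4742i)·(+0.1013-0.0060i)
Y_2^0(R⁻¹ n̂) = +0.194950+0.000000i

Re=0.1949 Im=0.0000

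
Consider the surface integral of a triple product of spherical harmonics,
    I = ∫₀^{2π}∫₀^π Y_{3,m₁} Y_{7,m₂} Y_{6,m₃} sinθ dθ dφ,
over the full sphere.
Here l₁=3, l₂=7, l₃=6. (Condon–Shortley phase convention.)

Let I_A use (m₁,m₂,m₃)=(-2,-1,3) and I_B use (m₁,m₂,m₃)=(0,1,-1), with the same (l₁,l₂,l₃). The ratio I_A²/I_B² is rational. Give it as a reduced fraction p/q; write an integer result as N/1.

12675/7396

Shared (l₁,l₂,l₃)=(3,7,6): N and (l;000)² cancel in I_A²/I_B².
A: Δ = 4!·2!·10!/17! = 1/2042040; Racah Σ t=3..4: t=3:−1/362880 t=4:+1/1935360 = -13/5806080; ⇒ 3j(3 7 6; -2 -1 3)² = 195/10472, sgn +1
B: Δ = 4!·2!·10!/17! = 1/2042040; Racah Σ t=1..3: t=1:−1/362880 t=2:+1/69120 t=3:−1/172800 = 43/7257600; ⇒ 3j(3 7 6; 0 1 -1)² = 1849/170170, sgn -1
I_A²/I_B² = (195/10472)/(1849/170170) = 12675/7396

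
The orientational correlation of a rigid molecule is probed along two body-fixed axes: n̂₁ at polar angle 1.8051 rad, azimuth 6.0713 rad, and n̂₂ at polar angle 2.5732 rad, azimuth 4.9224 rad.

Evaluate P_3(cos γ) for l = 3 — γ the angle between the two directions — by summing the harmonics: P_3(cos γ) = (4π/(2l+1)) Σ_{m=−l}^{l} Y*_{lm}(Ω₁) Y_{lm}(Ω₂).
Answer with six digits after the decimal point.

-0.442712

Addition theorem: P_3(cos γ) = (4π/7) Σ_m Y*_{lm}(Ω₁) Y_{lm}(Ω₂), m = −3…3:
  term(m=-3) = (-0.023830, -0.007505)   from Y*(Ω₁)=(0.308957, -0.227953), Y(Ω₂)=(-0.038338, -0.052578)
  term(m=-2) = (-0.037233, 0.041857)   from Y*(Ω₁)=(-0.204624, 0.092307), Y(Ω₂)=(0.227863, -0.101764)
  term(m=-1) = (-0.041734, -0.092979)   from Y*(Ω₁)=(-0.224496, 0.048292), Y(Ω₂)=(0.092524, 0.434072)
  term(m=+0) = (-0.041016, 0.000000)   from Y*(Ω₁)=(0.236567, -0.000000), Y(Ω₂)=(-0.173379, 0.000000)
  term(m=+1) = (-0.041734, 0.092979)   from Y*(Ω₁)=(0.224496, 0.048292), Y(Ω₂)=(-0.092524, 0.434072)
  term(m=+2) = (-0.037233, -0.041857)   from Y*(Ω₁)=(-0.204624, -0.092307), Y(Ω₂)=(0.227863, 0.101764)
  term(m=+3) = (-0.023830, 0.007505)   from Y*(Ω₁)=(-0.308957, -0.227953), Y(Ω₂)=(0.038338, -0.052578)
Σ over m = (-0.246609, -0.000000); ×(4π/7) → (-0.442712, -0.000000). Real part: -0.442712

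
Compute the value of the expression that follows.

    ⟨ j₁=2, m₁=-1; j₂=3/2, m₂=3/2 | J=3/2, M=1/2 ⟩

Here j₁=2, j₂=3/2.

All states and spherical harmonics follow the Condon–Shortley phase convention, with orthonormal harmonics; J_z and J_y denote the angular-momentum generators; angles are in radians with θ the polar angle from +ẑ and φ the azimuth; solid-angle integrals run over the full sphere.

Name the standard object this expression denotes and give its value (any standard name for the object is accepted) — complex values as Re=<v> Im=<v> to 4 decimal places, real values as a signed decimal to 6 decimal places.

Clebsch–Gordan coefficient, +√(2/5) ≈ +0.632456

This is a Clebsch–Gordan (vector-coupling) coefficient.
triangle: 2!×2!×1!/6! = 4/720
(j±m)!: 1!×3!×3!×0!×2!×1! = 72
prefactor² = (2J+1)×Δ×N² = 8/5
  k=2: +1/(2!×0!×1!×1!×1!×0!) = 1/2
Σ = 1/2  ⇒  CG² = 8/5×(1/2)² = 2/5
CG = +√(2/5) = +0.632456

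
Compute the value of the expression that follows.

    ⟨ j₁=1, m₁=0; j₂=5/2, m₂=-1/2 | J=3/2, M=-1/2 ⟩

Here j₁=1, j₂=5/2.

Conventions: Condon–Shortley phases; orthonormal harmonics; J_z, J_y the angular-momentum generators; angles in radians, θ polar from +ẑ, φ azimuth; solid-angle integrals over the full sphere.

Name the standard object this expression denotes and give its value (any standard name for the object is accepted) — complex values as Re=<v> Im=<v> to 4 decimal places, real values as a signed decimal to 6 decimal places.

Clebsch–Gordan coefficient, −√(2/5) ≈ -0.632456

This is a Clebsch–Gordan (vector-coupling) coefficient.
j₁+j₂−J=2  J+j₁−j₂=0  J−j₁+j₂=3  j₁+j₂+J+1=6
(j₁±m₁, j₂±m₂, J±M) = (1,1,2,3,1,2)
P² = 8/5
sum k=1..1:
  [1] −1/2 = -1/2
S = -1/2
C² = P²·S² = 2/5 ; C = -0.632456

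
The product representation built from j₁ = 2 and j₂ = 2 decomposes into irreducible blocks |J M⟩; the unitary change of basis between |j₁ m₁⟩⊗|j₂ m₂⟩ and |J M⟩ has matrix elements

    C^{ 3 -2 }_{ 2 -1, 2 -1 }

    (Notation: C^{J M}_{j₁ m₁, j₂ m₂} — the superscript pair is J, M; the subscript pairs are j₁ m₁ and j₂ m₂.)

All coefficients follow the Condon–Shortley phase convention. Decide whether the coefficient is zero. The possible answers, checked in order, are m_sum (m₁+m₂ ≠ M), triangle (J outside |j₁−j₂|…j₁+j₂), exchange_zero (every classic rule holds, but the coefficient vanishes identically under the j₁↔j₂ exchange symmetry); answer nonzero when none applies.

exchange_zero

m-sum: m₁+m₂ = -1+(-1) = -2, M = -2  ✓
triangle: |j₁−j₂| = 0 ≤ J = 3 ≤ j₁+j₂ = 4  ✓
exchange: j₁=j₂ and m₁=m₂, and (−1)^(j₁+j₂−J) = (−1)^1 = −1 forces ⟨j₁m₁;j₂m₂|JM⟩ = −⟨j₂m₂;j₁m₁|JM⟩ = −⟨j₁m₁;j₂m₂|JM⟩ ⇒ the coefficient vanishes identically
Racah sum check: Σ_k collapses to 0 ⇒ CG = 0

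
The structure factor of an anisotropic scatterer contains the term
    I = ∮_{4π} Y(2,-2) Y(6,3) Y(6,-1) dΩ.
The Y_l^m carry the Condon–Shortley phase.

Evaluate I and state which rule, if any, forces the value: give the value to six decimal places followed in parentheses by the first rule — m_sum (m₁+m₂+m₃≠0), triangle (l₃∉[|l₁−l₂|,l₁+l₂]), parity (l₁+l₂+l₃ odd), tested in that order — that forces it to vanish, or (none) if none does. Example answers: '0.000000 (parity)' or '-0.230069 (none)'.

0.177674 (none)

m-sum 0 ✓  L=14 even ✓  4≤6≤8 ✓
Π(2lᵢ+1) = 5×13×13 = 845
triangle coeff Δ(2,6,6) = 1/90090
Σ_t [0,2]: t=0:+1/69120 t=1:−1/14400 t=2:+1/69120 = -7/172800
(3j)²=14/715 [(2 6 6; 0 0 0)], sign=-1
Σ_t [2,2]: t=2:+1/120960 = 1/120960
(3j)²=24/1001 [(2 6 6; -2 3 -1)], sign=-1
⇒ 4πI² = 48/121
I = (+1)√(48/121/(4π)) = 0.17767364
No selection rule forces the value: the integral is nonzero (none).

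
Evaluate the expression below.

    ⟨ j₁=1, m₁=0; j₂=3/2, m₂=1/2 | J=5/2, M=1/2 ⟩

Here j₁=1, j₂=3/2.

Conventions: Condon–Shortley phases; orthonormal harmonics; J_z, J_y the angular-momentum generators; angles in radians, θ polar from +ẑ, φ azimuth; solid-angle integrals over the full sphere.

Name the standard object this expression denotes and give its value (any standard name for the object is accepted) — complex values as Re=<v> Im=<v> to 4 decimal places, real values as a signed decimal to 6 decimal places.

Clebsch–Gordan coefficient, +√(3/5) ≈ +0.774597

This is a Clebsch–Gordan (vector-coupling) coefficient.
j₁+j₂−J=0  J+j₁−j₂=2  J−j₁+j₂=3  j₁+j₂+J+1=6
(j₁±m₁, j₂±m₂, J±M) = (1,1,2,1,3,2)
P² = 12/5
sum k=0..0:
  [0] +1/2 = 1/2
S = 1/2
C² = P²·S² = 3/5 ; C = +0.774597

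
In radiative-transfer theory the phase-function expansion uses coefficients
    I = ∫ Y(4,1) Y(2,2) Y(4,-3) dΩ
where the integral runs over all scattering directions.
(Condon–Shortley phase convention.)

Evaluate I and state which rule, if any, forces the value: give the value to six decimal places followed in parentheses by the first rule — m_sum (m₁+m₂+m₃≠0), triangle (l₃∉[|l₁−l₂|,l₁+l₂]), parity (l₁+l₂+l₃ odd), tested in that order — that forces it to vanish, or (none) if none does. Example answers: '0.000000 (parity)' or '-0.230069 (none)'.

0.159270 (none)

Rules hold: Σm=0, L=10 even, 2≤4≤6.
N = 9·5·9 = 405
Δ = 2!·6!·2!/11! = 1/13860
Racah Σ t=0..2: t=0:+1/192 t=1:−1/36 t=2:+1/192 = -5/288
⇒ 3j(4 2 4; 0 0 0)² = 20/693, sgn -1
Racah Σ t=2..2: t=2:+1/480 = 1/480
⇒ 3j(4 2 4; 1 2 -3)² = 3/110, sgn -1
4πI² = N·(3j₀)²·(3jₘ)² = 270/847
I = +1·√(0.318772/4π) = 0.15927046
No selection rule forces the value: the integral is nonzero (none).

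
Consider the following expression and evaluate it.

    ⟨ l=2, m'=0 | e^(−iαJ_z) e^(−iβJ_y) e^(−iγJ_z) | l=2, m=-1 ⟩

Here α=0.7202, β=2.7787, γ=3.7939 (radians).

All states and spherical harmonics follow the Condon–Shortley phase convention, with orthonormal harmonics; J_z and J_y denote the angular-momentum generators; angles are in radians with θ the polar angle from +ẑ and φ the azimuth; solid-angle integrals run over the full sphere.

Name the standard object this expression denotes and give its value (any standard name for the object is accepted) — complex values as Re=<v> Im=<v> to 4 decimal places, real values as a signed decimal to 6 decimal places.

This is a Wigner D-matrix element — the rotation-matrix element ⟨l m'| R(α,β,γ) |l m⟩ in the angular-momentum basis.
Split into d^2_{0,-1}(β=2.7787) × two z-phases.
c=cos(2.778700/2)=0.180452, s=sin(2.778700/2)=0.983584; N=√[2·2·1·6]=4.898979
k∈{0,1} keeps every argument non-negative
  k=0: (−1)^1·4.8990/(2)·0.1805^3·0.9836^1 = -0.014157
  k=1: (−1)^2·4.8990/(2)·0.1805^1·0.9836^3 = +0.420603
d^2_{0,-1}(2.7787) = -0.014157 +0.420603 = +0.406446
Attach z-rotation phases: D = e^{-i(0)(0.7202)}·(+0.406446)·e^{-i(-1)(3.7939)} = -0.322996-0.246721i

Wigner D-matrix element, Re=-0.3230 Im=-0.2467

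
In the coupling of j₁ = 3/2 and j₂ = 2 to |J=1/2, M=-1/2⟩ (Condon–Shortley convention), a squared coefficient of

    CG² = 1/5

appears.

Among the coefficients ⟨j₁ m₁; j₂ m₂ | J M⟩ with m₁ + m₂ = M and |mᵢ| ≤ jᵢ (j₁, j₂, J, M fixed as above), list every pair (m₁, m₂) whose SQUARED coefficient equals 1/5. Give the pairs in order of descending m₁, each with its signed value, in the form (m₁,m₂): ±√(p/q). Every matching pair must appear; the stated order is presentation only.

Admissible pairs with m₁+m₂ = M = -1/2: (-3/2,1), (-1/2,0), (1/2,-1), (3/2,-2)
  (m₁,m₂)=(3/2,-2): CG² = 2/5, CG = +√(2/5)
  (m₁,m₂)=(1/2,-1): CG² = 3/10, CG = −√(3/10)
  (m₁,m₂)=(-1/2,0): CG² = 1/5, CG = +√(1/5)   ← matches the target
  (m₁,m₂)=(-3/2,1): CG² = 1/10, CG = −√(1/10)
Pairs with CG² = 1/5: (-1/2,0): +√(1/5)

(-1/2,0): +√(1/5)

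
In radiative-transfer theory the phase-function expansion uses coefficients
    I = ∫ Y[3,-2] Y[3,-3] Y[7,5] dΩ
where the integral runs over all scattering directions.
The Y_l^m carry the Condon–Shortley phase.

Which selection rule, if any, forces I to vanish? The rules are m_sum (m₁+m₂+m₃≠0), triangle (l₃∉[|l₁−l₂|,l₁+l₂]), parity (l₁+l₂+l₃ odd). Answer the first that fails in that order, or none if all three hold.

m₁+m₂+m₃ = -2 − 3 + 5 = 0  ✓
triangle: need |l₁−l₂| ≤ l₃ ≤ l₁+l₂ = [0,6]; l₃=7 is outside  ✗
parity: l₁+l₂+l₃ = 13 is odd

triangle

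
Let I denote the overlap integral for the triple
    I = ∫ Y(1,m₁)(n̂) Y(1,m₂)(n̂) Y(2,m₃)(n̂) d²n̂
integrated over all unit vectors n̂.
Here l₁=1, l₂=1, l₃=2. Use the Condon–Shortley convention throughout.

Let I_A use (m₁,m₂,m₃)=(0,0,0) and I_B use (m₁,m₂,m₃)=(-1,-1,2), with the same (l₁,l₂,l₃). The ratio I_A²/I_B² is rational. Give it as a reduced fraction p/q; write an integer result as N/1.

2/3

Same 1,1,2: normalisation and zero-m 3j drop out of the ratio.
A: Δ: 0! 2! 2! / 5! → 1/30; sum: t=0:+1/1 = 1/1; 3j²(1 1 2; 0 0 0) = Δ·Π!·Σ² = 2/15  (sign +1)
B: Δ: 0! 2! 2! / 5! → 1/30; sum: t=0:+1/4 = 1/4; 3j²(1 1 2; -1 -1 2) = Δ·Π!·Σ² = 1/5  (sign +1)
I_A²/I_B² = (2/15)/(1/5) = 2/3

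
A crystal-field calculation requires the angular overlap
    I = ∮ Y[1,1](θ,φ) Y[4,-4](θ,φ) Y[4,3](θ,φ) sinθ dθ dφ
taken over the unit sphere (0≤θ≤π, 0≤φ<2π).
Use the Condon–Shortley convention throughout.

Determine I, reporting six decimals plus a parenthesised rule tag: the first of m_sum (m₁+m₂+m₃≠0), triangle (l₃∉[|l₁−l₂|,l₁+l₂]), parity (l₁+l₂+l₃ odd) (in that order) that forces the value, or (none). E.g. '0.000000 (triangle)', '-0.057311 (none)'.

L=9 odd ⇒ parity kills the (l;000) factor ⇒ I = 0

0.000000 (parity)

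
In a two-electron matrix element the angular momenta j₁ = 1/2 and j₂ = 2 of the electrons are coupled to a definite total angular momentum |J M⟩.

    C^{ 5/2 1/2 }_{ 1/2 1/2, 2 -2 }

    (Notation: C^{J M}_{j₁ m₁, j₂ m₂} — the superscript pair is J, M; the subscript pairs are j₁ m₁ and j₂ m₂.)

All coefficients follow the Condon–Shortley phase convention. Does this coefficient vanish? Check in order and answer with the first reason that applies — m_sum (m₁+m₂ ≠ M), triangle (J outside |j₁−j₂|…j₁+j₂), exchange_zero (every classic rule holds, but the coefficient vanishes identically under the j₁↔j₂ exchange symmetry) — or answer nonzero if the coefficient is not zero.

m-sum: m₁+m₂ = 1/2+(-2) = -3/2, M = 1/2  ✗ ⇒ coefficient is 0

m_sum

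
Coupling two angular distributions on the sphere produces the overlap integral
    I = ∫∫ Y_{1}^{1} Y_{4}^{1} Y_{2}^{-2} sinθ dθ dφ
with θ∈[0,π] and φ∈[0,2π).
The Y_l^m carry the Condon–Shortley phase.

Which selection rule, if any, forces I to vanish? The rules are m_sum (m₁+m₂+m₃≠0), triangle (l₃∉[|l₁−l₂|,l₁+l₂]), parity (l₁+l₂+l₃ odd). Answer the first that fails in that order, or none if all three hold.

triangle

azimuthal sum: 1 + 1 − 2 = 0  ✓
l₃ must lie in [3,5]; have l₃=2  ✗
L = 1 + 4 + 2 = 7 (odd)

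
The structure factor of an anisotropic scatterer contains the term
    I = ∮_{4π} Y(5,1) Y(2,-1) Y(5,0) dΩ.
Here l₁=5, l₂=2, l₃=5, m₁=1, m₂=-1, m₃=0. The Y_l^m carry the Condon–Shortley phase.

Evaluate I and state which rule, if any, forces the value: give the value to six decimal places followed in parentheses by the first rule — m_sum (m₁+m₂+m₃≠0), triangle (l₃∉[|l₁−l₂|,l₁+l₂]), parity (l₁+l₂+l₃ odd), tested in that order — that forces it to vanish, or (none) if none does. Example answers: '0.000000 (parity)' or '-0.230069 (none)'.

m-sum 0 ✓  L=12 even ✓  3≤5≤7 ✓
Π(2lᵢ+1) = 11×5×11 = 605
triangle coeff Δ(5,2,5) = 1/38610
Σ_t [0,2]: t=0:+1/2880 t=1:−1/576 t=2:+1/2880 = -1/960
(3j)²=10/429 [(5 2 5; 0 0 0)], sign=+1
Σ_t [0,1]: t=0:+1/1152 t=1:−1/1440 = 1/5760
(3j)²=1/858 [(5 2 5; 1 -1 0)], sign=-1
⇒ 4πI² = 25/1521
I = (-1)√(25/1521/(4π)) = -0.03616600
No selection rule forces the value: the integral is nonzero (none).

-0.036166 (none)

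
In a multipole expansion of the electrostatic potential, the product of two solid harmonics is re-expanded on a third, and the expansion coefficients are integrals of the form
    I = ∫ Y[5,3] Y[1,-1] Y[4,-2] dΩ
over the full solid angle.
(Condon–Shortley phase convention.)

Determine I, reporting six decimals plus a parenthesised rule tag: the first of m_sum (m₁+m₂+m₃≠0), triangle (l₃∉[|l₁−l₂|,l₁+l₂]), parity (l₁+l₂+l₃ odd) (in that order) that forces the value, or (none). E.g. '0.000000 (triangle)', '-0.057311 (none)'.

-0.259847 (none)

Rules hold: Σm=0, L=10 even, 4≤4≤6.
N = 11·3·9 = 297
Δ = 2!·8!·0!/11! = 1/495
Racah Σ t=1..1: t=1:−1/576 = -1/576
⇒ 3j(5 1 4; 0 0 0)² = 5/99, sgn -1
Racah Σ t=0..0: t=0:+1/2880 = 1/2880
⇒ 3j(5 1 4; 3 -1 -2)² = 28/495, sgn +1
4πI² = N·(3j₀)²·(3jₘ)² = 28/33
I = -1·√(0.848485/4π) = -0.25984664
No selection rule forces the value: the integral is nonzero (none).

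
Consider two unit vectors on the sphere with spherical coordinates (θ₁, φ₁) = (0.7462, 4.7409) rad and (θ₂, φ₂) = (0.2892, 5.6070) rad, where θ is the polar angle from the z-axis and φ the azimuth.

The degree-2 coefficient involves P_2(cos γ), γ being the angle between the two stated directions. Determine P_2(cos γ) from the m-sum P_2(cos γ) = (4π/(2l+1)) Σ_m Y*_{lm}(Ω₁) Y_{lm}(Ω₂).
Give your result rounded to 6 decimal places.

Addition theorem: P_2(cos γ) = (4π/5) Σ_m Y*_{lm}(Ω₁) Y_{lm}(Ω₂), m = −2…2:
  [-2]  conj(Y_{2,-2})(Ω₁) = (-0.177722, -0.010145) ; Y_{2,-2}(Ω₂) = (0.006808, 0.030670) ; Δ = (-0.000899, -0.005520)
  [-1]  conj(Y_{2,-1})(Ω₁) = (0.010978, -0.384931) ; Y_{2,-1}(Ω₂) = (0.164706, 0.132155) ; Δ = (0.052679, -0.061950)
  [+0]  conj(Y_{2,0})(Ω₁) = (0.194746, -0.000000) ; Y_{2,0}(Ω₂) = (0.553830, 0.000000) ; Δ = (0.107856, 0.000000)
  [+1]  conj(Y_{2,1})(Ω₁) = (-0.010978, -0.384931) ; Y_{2,1}(Ω₂) = (-0.164706, 0.132155) ; Δ = (0.052679, 0.061950)
  [+2]  conj(Y_{2,2})(Ω₁) = (-0.177722, 0.010145) ; Y_{2,2}(Ω₂) = (0.006808, -0.030670) ; Δ = (-0.000899, 0.005520)
Accumulated sum (0.211416, -0.000000); after 4π/(2l+1) scaling, (0.531347, -0.000000) ⇒ P_2 = 0.531347

0.531347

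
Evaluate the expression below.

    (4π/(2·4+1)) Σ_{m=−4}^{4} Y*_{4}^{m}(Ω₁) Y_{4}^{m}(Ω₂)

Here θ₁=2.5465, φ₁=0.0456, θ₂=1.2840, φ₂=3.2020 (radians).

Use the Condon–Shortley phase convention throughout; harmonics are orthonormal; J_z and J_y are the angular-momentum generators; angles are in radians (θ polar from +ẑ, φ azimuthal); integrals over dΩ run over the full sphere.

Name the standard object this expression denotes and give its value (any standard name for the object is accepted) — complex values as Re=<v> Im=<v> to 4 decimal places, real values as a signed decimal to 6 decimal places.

Legendre polynomial (addition theorem), -0.306220

This sum is the spherical-harmonic addition theorem: it equals the Legendre polynomial P_l(cos γ) of the angle γ between the two directions.
Addition theorem: P_4(cos γ) = (4π/9) Σ_m Y*_{lm}(Ω₁) Y_{lm}(Ω₂), m = −4…4:
  m=-4: Y*=0.04298 + 0.00793j  Y=0.36366 - 0.08962j  product 0.01634 - 0.00097j
  m=-3: Y*=-0.18089 - 0.02490j  Y=-0.30732 + 0.05631j  product 0.05699 - 0.00253j
  m=-2: Y*=0.39784 + 0.03638j  Y=-0.13438 + 0.01631j  product -0.05405 + 0.00160j
  m=-1: Y*=-0.39494 - 0.01802j  Y=0.31261 - 0.01891j  product -0.12380 + 0.00183j
  m=+0: Y*=-0.11782 + 0.00000j  Y=0.08711 + 0.00000j  product -0.01026 + 0.00000j
  m=+1: Y*=0.39494 - 0.01802j  Y=-0.31261 - 0.01891j  product -0.12380 - 0.00183j
  m=+2: Y*=0.39784 - 0.03638j  Y=-0.13438 - 0.01631j  product -0.05405 - 0.00160j
  m=+3: Y*=0.18089 - 0.02490j  Y=0.30732 + 0.05631j  product 0.05699 + 0.00253j
  m=+4: Y*=0.04298 - 0.00793j  Y=0.36366 + 0.08962j  product 0.01634 + 0.00097j
Σ over m = -0.21931 + 0.00000j; ×(4π/9) → -0.30622 + 0.00000j. Real part: -0.306220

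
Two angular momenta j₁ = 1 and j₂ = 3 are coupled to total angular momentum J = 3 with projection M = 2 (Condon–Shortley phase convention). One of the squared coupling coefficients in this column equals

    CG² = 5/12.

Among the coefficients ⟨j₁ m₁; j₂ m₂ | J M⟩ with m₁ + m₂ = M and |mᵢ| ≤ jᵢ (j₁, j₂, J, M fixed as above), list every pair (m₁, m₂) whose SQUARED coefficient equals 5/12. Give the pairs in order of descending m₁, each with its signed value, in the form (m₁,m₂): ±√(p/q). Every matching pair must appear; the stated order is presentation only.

Admissible pairs with m₁+m₂ = M = 2: (-1,3), (0,2), (1,1)
  (m₁,m₂)=(1,1): CG² = 5/12, CG = +√(5/12)   ← matches the target
  (m₁,m₂)=(0,2): CG² = 1/3, CG = −√(1/3)
  (m₁,m₂)=(-1,3): CG² = 1/4, CG = −√(1/4)
Pairs with CG² = 5/12: (1,1): +√(5/12)

(1,1): +√(5/12)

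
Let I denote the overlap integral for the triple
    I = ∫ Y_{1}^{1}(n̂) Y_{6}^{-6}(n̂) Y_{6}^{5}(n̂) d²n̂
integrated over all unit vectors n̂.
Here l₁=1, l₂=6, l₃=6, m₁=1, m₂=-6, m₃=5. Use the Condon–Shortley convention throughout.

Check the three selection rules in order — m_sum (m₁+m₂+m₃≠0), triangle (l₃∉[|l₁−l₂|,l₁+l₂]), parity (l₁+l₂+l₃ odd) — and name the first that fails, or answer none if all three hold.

parity

azimuthal sum: 1 − 6 + 5 = 0  ✓
5 ≤ 6 ≤ 7 (triangle on l)  ✓
L = 1 + 6 + 6 = 13 (odd)  ✗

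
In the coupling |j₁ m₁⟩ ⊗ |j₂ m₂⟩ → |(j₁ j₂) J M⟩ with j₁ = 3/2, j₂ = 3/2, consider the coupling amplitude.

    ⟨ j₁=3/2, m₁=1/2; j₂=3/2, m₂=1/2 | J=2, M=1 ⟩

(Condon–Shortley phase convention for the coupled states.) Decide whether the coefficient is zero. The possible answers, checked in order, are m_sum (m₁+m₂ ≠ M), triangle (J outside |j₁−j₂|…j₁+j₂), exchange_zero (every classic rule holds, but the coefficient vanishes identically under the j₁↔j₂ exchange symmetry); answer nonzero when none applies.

exchange_zero

m-sum: m₁+m₂ = 1/2+1/2 = 1, M = 1  ✓
triangle: |j₁−j₂| = 0 ≤ J = 2 ≤ j₁+j₂ = 3  ✓
exchange: j₁=j₂ and m₁=m₂, and (−1)^(j₁+j₂−J) = (−1)^1 = −1 forces ⟨j₁m₁;j₂m₂|JM⟩ = −⟨j₂m₂;j₁m₁|JM⟩ = −⟨j₁m₁;j₂m₂|JM⟩ ⇒ the coefficient vanishes identically
Racah sum check: Σ_k collapses to 0 ⇒ CG = 0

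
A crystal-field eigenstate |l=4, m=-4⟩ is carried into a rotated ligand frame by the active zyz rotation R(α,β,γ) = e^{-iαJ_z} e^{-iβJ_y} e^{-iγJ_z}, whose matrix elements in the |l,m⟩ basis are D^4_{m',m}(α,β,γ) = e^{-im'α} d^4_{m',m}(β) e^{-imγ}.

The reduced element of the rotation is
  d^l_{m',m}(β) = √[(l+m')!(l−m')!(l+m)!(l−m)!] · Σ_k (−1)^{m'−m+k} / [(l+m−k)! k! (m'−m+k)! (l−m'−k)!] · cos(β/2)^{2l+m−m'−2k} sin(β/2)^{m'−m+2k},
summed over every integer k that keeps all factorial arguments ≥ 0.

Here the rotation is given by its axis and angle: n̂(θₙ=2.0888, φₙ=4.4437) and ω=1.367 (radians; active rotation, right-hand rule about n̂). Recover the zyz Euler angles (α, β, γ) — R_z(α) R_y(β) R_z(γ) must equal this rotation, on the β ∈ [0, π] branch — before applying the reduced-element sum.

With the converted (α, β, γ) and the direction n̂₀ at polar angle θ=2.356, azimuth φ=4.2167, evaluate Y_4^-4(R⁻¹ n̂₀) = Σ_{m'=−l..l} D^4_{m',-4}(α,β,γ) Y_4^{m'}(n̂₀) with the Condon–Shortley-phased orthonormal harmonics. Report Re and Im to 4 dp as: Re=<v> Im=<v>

Re=-0.2369 Im=0.2190

Axis–angle → zyz. n̂ = (sinθₙcosφₙ, sinθₙsinφₙ, cosθₙ) = (-0.230641, -0.837636, -0.495147), ω = 1.3670.
R = I cosω + sinω [n̂]ₓ + (1−cosω) n̂n̂ᵀ gives
  R = [+0.244818, +0.638993, -0.729214; -0.330807, +0.762020, +0.556679; +0.911390, +0.104944, +0.397939]
β = atan2(√(R₁₃²+R₂₃²), R₃₃) = 1.161527; α = atan2(R₂₃, R₁₃) mod 2π = 2.489573; γ = atan2(R₃₂, −R₃₁) mod 2π = 3.026950
Need the full column D^4_{m',-4} for m'=−4..4 at α=2.4896, β=1.1615, γ=3.0270.
cos(β/2)=0.836044, sin(β/2)=0.548662
d^4_{-4,-4}: single k=0 term ⇒ +0.238689;  D = -0.238019-0.017871i
d^4_{-3,-4}: single k=0 term ⇒ -0.443051;  D = -0.331046-0.294454i
d^4_{-2,-4}: single k=0 term ⇒ +0.543957;  D = -0.103699-0.533981i
d^4_{-1,-4}: single k=0 term ⇒ -0.504842;  D = +0.224217-0.452318i
d^4_{0,-4}: single k=0 term ⇒ +0.370413;  D = +0.332145-0.163969i
d^4_{1,-4}: single k=0 term ⇒ -0.217424;  D = +0.213368+0.041799i
d^4_{2,-4}: single k=0 term ⇒ +0.100895;  D = +0.066931+0.075498i
d^4_{3,-4}: single k=0 term ⇒ -0.035392;  D = +0.002592+0.035297i
d^4_{4,-4}: single k=0 term ⇒ +0.008212;  D = -0.004491+0.006875i
Y_4^{m'}(θ=2.356,φ=4.2167) and Σ D·Y over m':
  (-0.2380-0.0179i)·(-0.0443+0.1015i)  (-0.3310-0.2945i)·(-0.3119+0.0262i)  (-0.1037-0.5340i)·(-0.2289-0.3498i)  (+0.2242-0.4523i)·(+0.0561-0.1038i)  (+0.3321-0.1640i)·(-0.3439+0.0000i)  (+0.2134+0.0418i)·(-0.0561-0.1038i)  (+0.0669+0.0755i)·(-0.2289+0.3498i)  (+0.0026+0.0353i)·(+0.3119+0.0262i)  (-0.0045+0.0069i)·(-0.0443-0.1015i)
Y_4^-4(R⁻¹ n̂) = -0.236897+0.218978i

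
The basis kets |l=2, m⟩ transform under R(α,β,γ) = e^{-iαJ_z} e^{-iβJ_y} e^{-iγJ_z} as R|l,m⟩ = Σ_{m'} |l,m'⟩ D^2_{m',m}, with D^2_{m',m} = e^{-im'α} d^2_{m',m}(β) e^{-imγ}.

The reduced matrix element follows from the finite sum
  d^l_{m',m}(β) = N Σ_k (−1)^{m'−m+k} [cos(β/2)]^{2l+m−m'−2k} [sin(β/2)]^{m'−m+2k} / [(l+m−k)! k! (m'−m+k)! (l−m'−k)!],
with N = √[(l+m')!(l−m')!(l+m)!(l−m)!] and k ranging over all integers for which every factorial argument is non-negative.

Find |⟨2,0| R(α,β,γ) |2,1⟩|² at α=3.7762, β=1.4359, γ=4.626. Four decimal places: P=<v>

P=0.0266

First d^2_{0,1}(β=1.4359), then the phase factors e^{-i(0)α} and e^{-i(1)γ}:
Half-angle: c=0.753156, s=0.657842. N=√(2·2·6·1)=4.898979
The bounds max(0,m−m')=1 and min(l+m,l−m')=2 give 2 terms
  k=1: (−1)^0·4.8990/(2)·0.7532^3·0.6578^1 = +0.688418
  k=2: (−1)^1·4.8990/(2)·0.7532^1·0.6578^3 = -0.525201
d^2_{0,1}(1.4359) = +0.688418 -0.525201 = +0.163217
|D^2_{0,1}|² = |d^2_{0,1}(β)|² = (+0.163217)² = 0.026640 (the z-rotation phases have unit modulus)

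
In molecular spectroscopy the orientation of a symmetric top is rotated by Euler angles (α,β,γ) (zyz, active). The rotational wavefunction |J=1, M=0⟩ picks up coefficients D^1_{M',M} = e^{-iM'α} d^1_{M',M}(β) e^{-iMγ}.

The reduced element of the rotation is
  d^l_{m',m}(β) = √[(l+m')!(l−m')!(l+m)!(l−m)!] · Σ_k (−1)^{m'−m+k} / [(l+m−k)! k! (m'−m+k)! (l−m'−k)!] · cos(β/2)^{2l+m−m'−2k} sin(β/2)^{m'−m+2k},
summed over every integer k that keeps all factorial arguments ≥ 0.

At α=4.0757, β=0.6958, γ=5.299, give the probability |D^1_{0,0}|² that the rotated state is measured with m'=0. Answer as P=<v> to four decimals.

P=0.5891

Split into d^1_{0,0}(β=0.6958) × two z-phases.
c=cos(0.695800/2)=0.940091, s=sin(0.695800/2)=0.340924; N=√[1·1·1·1]=1.000000
The bounds max(0,m−m')=0 and min(l+m,l−m')=1 give 2 terms
  k=0: (−1)^0·1.0000/(1)·0.9401^2·0.3409^0 = +0.883771
  k=1: (−1)^1·1.0000/(1)·0.9401^0·0.3409^2 = -0.116229
d^1_{0,0}(0.6958) = +0.883771 -0.116229 = +0.767541
|D^1_{0,0}|² = |d^1_{0,0}(β)|² = (+0.767541)² = 0.589119 (the z-rotation phases have unit modulus)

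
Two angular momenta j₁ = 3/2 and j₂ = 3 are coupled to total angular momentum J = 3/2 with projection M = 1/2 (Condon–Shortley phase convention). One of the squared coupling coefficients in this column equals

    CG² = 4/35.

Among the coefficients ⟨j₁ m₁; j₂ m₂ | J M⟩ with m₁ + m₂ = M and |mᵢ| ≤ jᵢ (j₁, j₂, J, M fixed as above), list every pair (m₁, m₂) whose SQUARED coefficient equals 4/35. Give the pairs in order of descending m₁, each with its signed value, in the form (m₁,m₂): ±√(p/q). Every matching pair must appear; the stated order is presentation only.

Admissible pairs with m₁+m₂ = M = 1/2: (-3/2,2), (-1/2,1), (1/2,0), (3/2,-1)
  (m₁,m₂)=(3/2,-1): CG² = 4/35, CG = +√(4/35)   ← matches the target
  (m₁,m₂)=(1/2,0): CG² = 9/35, CG = −√(9/35)
  (m₁,m₂)=(-1/2,1): CG² = 12/35, CG = +√(12/35)
  (m₁,m₂)=(-3/2,2): CG² = 2/7, CG = −√(2/7)
Pairs with CG² = 4/35: (3/2,-1): +√(4/35)

(3/2,-1): +√(4/35)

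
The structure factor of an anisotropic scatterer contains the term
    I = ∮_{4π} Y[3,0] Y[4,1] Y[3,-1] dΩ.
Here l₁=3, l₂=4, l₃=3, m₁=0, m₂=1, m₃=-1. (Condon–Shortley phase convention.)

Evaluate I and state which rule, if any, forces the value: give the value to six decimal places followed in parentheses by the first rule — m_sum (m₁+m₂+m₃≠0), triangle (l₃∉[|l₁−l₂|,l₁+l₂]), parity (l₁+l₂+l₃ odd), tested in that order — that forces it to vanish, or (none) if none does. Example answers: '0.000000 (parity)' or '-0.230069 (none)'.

m-sum 0 ✓  L=10 even ✓  1≤3≤7 ✓
Π(2lᵢ+1) = 7×9×7 = 441
triangle coeff Δ(3,4,3) = 1/34650
Σ_t [1,3]: t=1:−1/72 t=2:+1/16 t=3:−1/72 = 5/144
(3j)²=2/77 [(3 4 3; 0 0 0)], sign=-1
Σ_t [1,3]: t=1:−1/288 t=2:+1/24 t=3:−1/48 = 5/288
(3j)²=5/462 [(3 4 3; 0 1 -1)], sign=+1
⇒ 4πI² = 15/121
I = (-1)√(15/121/(4π)) = -0.09932258
No selection rule forces the value: the integral is nonzero (none).

-0.099323 (none)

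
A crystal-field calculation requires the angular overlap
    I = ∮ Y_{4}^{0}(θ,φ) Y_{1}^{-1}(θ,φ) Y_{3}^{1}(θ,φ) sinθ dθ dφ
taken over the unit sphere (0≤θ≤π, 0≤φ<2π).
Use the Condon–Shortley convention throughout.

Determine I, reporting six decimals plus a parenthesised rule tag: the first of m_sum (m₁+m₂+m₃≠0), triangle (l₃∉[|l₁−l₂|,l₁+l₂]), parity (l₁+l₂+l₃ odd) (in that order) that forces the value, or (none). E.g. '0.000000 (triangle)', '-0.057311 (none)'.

Rules hold: Σm=0, L=8 even, 3≤3≤5.
N = 9·3·7 = 189
Δ = 2!·6!·0!/9! = 1/252
Racah Σ t=1..1: t=1:−1/36 = -1/36
⇒ 3j(4 1 3; 0 0 0)² = 4/63, sgn +1
Racah Σ t=0..0: t=0:+1/96 = 1/96
⇒ 3j(4 1 3; 0 -1 1)² = 1/42, sgn +1
4πI² = N·(3j₀)²·(3jₘ)² = 2/7
I = +1·√(0.285714/4π) = 0.15078601
No selection rule forces the value: the integral is nonzero (none).

0.150786 (none)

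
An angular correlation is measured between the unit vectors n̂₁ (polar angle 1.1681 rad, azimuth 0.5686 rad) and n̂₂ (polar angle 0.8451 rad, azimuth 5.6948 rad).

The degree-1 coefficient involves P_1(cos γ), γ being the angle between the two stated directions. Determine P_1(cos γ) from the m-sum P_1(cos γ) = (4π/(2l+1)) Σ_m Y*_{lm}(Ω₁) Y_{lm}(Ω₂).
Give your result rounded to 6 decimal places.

Summing Y*_{l m}(θ₁,φ₁)·Y_{l m}(θ₂,φ₂) over m ∈ [−1, 1]; prefactor 4π/(2·1+1) = 4.188790:
  m=-1: Y*=0.26784 + 0.17115j  Y=0.21498 + 0.14344j  product 0.03303 + 0.07521j
  m=+0: Y*=0.19148 + 0.00000j  Y=0.32426 + 0.00000j  product 0.06209 + 0.00000j
  m=+1: Y*=-0.26784 + 0.17115j  Y=-0.21498 + 0.14344j  product 0.03303 - 0.07521j
Total Σ_m = 0.12815 + 0.00000j. Multiply by 4.188790: 0.53681 + 0.00000j. P_1(cos γ) = 0.536814

0.536814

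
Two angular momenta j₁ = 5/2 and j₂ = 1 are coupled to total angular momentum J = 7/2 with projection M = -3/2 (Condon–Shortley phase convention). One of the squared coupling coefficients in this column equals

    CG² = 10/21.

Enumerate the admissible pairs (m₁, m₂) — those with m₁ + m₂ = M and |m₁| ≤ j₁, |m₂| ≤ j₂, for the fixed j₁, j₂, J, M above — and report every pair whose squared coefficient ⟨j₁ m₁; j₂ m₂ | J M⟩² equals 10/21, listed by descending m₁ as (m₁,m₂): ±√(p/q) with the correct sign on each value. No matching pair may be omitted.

(-1/2,-1): +√(10/21); (-3/2,0): +√(10/21)

Admissible pairs with m₁+m₂ = M = -3/2: (-5/2,1), (-3/2,0), (-1/2,-1)
  (m₁,m₂)=(-1/2,-1): CG² = 10/21, CG = +√(10/21)   ← matches the target
  (m₁,m₂)=(-3/2,0): CG² = 10/21, CG = +√(10/21)   ← matches the target
  (m₁,m₂)=(-5/2,1): CG² = 1/21, CG = +√(1/21)
Pairs with CG² = 10/21: (-1/2,-1): +√(10/21); (-3/2,0): +√(10/21)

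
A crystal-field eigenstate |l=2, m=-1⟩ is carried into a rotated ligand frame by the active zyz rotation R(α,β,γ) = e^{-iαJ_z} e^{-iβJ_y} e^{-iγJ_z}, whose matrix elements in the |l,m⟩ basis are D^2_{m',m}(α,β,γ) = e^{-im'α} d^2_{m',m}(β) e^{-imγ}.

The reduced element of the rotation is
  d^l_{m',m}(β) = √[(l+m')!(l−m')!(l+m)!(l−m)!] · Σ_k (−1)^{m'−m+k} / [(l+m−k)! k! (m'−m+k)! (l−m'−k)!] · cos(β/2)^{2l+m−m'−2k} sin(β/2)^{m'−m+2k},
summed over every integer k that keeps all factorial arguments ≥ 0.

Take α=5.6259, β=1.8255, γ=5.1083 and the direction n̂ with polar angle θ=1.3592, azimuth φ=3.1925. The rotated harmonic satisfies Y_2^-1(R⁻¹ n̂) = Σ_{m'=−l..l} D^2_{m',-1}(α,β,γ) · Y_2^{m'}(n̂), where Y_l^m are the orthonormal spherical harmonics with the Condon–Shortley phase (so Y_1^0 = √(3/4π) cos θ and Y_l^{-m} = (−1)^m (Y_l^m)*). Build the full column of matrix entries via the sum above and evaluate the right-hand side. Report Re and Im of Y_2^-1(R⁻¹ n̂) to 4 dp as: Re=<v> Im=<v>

Need the full column D^2_{m',-1} for m'=−2..2 at α=5.6259, β=1.8255, γ=5.1083.
cos(β/2)=0.611572, sin(β/2)=0.791189
d^2_{-2,-1}: single k=1 term ⇒ +0.361954;  D = -0.287677-0.219665i
d^2_{-1,-1}: k∈[0..1] ⇒ +0.139891 -0.702388 = -0.562496;  D = +0.145354+0.543391i
d^2_{0,-1}: k∈[0..1] ⇒ -0.443301 +0.741931 = +0.298629;  D = +0.115166-0.275529i
d^2_{1,-1}: k∈[0..1] ⇒ +0.702388 -0.391850 = +0.310538;  D = +0.269860-0.153653i
d^2_{2,-1}: single k=0 term ⇒ -0.605784;  D = -0.599884-0.084344i
Y_2^{m'}(θ=1.3592,φ=3.1925) and Σ D·Y over m':
  (-0.2877-0.2197i)·(+0.3673-0.0375i)  (+0.1454+0.5434i)·(-0.1584+0.0081i)  (+0.1152-0.2755i)·(-0.2737+0.0000i)  (+0.2699-0.1537i)·(+0.1584+0.0081i)  (-0.5999-0.0843i)·(+0.3673+0.0375i)
Y_2^-1(R⁻¹ n̂) = -0.346038-0.155065i

Re=-0.3460 Im=-0.1551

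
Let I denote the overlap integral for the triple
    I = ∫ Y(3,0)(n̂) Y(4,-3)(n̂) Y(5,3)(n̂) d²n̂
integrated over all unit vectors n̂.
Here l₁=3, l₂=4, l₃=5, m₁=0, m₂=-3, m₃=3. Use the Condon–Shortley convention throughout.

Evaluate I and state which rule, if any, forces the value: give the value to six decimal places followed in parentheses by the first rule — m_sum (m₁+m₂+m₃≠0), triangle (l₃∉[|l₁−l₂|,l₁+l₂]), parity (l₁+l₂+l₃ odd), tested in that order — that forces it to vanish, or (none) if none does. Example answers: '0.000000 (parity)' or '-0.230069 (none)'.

0.103862 (none)

m-sum 0 ✓  L=12 even ✓  1≤5≤7 ✓
Π(2lᵢ+1) = 7×9×11 = 693
triangle coeff Δ(3,4,5) = 1/180180
Σ_t [0,2]: t=0:+1/576 t=1:−1/144 t=2:+1/576 = -1/288
(3j)²=20/1001 [(3 4 5; 0 0 0)], sign=+1
Σ_t [0,1]: t=0:+1/1440 t=1:−1/2880 = 1/2880
(3j)²=7/715 [(3 4 5; 0 -3 3)], sign=+1
⇒ 4πI² = 252/1859
I = (+1)√(252/1859/(4π)) = 0.10386175
No selection rule forces the value: the integral is nonzero (none).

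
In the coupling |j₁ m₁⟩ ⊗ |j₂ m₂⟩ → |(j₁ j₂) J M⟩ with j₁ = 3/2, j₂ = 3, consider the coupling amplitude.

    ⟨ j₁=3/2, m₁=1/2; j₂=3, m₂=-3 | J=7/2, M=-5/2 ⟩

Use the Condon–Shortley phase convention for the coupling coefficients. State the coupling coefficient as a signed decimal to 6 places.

+0.617213  (= +√(8/21))

triangle: 1!·2!·5!/9! = 240/362880
(j±m)!: 2!·1!·0!·6!·1!·6! = 1036800
prefactor² = (2J+1)·Δ·N² = 38400/7
  k=0: +1/(0!·1!·1!·0!·1!·5!) = 1/120
Σ = 1/120  ⇒  CG² = 38400/7·(1/120)² = 8/21
CG = +√(8/21) = +0.617213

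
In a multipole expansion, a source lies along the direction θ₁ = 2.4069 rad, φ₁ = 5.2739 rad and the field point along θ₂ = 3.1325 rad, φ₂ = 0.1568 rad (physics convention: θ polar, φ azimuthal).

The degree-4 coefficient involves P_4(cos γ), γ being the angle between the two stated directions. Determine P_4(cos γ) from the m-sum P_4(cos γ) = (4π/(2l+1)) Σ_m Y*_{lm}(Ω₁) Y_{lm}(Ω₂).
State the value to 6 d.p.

Term-by-term m-sum for l=4 (normalisation 4π/9 = 1.396263):
  m=-4: Y*=-0.055862+0.069755i  Y=+0.000000-0.000000i  product -0.000000+0.000000i
  m=-3: Y*=+0.277986+0.031754i  Y=-0.000001+0.000000i  product -0.000000+0.000000i
  m=-2: Y*=-0.185778-0.386785i  Y=+0.000158-0.000051i  product -0.000049-0.000052i
  m=-1: Y*=-0.107051+0.170178i  Y=-0.016992+0.002686i  product +0.001362-0.003179i
  m=+0: Y*=-0.307543-0.000000i  Y=+0.845935+0.000000i  product -0.260161-0.000000i
  m=+1: Y*=+0.107051+0.170178i  Y=+0.016992+0.002686i  product +0.001362+0.003179i
  m=+2: Y*=-0.185778+0.386785i  Y=+0.000158+0.000051i  product -0.000049+0.000052i
  m=+3: Y*=-0.277986+0.031754i  Y=+0.000001+0.000000i  product -0.000000-0.000000i
  m=+4: Y*=-0.055862-0.069755i  Y=+0.000000+0.000000i  product -0.000000-0.000000i
Accumulated sum -0.257536-0.000000i; after 4π/(2l+1) scaling, -0.359588-0.000000i ⇒ P_4 = -0.359588

-0.359588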